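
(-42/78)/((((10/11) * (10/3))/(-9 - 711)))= 8316/65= 127.94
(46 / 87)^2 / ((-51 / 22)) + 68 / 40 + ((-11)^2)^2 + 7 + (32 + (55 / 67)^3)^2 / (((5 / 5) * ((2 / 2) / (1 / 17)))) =5137202814772079597657 / 349186542264952110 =14711.92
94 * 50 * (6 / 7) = 28200 / 7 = 4028.57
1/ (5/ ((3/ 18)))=0.03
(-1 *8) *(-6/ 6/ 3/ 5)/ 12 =2/ 45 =0.04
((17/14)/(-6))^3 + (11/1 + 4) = 8885647/592704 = 14.99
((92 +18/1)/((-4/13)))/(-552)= 715/1104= 0.65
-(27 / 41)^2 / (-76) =0.01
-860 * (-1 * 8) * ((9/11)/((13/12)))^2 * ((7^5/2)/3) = 224788919040/20449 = 10992660.72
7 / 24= 0.29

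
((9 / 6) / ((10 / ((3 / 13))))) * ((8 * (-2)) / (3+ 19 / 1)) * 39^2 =-2106 / 55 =-38.29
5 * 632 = 3160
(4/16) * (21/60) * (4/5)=7/100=0.07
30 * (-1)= -30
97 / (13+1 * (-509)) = -0.20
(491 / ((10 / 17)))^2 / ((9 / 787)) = 54832185883 / 900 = 60924650.98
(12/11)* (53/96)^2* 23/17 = 64607/143616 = 0.45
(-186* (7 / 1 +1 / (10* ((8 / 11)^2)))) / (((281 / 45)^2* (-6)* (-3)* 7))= -19255185 / 70749056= -0.27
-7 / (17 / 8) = -56 / 17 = -3.29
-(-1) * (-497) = -497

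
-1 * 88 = -88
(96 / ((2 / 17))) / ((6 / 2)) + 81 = 353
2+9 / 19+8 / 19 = 55 / 19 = 2.89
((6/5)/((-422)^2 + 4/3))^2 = 81/1783934209600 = 0.00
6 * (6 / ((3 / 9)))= 108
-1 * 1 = -1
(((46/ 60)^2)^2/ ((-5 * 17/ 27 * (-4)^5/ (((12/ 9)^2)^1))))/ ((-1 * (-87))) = 279841/ 127785600000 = 0.00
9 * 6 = 54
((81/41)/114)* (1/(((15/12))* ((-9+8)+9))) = 27/15580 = 0.00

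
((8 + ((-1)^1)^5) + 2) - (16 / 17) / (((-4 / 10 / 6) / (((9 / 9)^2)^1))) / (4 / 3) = 333 / 17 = 19.59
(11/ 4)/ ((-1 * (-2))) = 11/ 8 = 1.38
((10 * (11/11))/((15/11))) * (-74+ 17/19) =-10186/19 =-536.11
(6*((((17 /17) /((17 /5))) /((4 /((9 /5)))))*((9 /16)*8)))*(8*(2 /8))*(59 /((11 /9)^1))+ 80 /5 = 361.01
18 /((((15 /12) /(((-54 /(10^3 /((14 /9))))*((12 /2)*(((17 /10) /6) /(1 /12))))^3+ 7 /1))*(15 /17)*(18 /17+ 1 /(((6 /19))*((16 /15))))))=15235529263104 /1910400390625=7.98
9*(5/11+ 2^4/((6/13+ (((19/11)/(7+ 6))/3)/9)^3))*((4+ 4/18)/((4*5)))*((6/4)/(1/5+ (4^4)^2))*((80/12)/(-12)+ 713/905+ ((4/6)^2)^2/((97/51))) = 38447523311417923097/16635961508608058322915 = 0.00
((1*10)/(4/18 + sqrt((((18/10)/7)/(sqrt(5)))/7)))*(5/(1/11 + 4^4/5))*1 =-3274425000*5^(1/4)/1721035277 - 487154250*5^(3/4)/1721035277 + 1262992500*sqrt(5)/1721035277 + 8489250000/1721035277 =2.78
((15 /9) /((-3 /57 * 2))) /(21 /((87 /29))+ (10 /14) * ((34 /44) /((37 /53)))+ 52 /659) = -35672329 /17729979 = -2.01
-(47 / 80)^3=-103823 / 512000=-0.20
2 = 2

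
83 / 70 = 1.19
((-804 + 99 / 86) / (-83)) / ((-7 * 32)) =-69045 / 1598912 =-0.04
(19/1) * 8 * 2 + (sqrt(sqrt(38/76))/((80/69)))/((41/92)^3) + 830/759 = 1679046 * 2^(3/4)/344605 + 231566/759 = 313.29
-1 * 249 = -249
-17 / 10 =-1.70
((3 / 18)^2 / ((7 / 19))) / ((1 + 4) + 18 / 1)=19 / 5796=0.00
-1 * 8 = -8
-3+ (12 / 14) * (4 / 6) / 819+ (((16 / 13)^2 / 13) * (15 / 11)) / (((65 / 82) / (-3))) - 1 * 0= -498868813 / 138549411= -3.60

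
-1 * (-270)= 270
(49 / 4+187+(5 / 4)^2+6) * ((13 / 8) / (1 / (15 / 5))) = 129051 / 128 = 1008.21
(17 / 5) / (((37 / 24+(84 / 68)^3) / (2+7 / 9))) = 668168 / 242427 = 2.76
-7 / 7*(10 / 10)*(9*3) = -27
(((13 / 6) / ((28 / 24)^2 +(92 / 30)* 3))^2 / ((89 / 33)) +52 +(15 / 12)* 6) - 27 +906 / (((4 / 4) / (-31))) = -18045588372323 / 643256578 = -28053.48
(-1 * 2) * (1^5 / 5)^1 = -2 / 5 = -0.40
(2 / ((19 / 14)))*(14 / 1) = 392 / 19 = 20.63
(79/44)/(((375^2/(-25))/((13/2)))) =-1027/495000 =-0.00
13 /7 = 1.86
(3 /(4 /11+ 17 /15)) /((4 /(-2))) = -495 /494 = -1.00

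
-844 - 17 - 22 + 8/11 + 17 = -9518/11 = -865.27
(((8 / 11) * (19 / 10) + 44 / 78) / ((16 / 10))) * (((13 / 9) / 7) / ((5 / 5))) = 2087 / 8316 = 0.25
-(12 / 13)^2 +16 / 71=-7520 / 11999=-0.63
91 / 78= 7 / 6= 1.17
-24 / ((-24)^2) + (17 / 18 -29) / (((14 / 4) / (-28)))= 16157 / 72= 224.40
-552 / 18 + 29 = -5 / 3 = -1.67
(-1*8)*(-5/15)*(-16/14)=-64/21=-3.05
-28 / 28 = -1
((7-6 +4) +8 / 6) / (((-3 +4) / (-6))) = -38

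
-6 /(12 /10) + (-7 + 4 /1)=-8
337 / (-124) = -337 / 124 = -2.72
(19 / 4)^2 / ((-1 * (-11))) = 361 / 176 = 2.05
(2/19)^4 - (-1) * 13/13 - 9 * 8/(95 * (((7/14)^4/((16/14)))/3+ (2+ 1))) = 29771857/39747905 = 0.75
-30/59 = -0.51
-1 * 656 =-656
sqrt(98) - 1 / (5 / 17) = -17 / 5 +7 * sqrt(2) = 6.50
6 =6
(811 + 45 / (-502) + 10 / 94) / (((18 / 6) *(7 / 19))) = 363567451 / 495474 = 733.78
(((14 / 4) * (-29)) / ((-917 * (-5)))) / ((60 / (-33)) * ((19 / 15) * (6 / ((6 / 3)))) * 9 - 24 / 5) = 319 / 965208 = 0.00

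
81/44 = 1.84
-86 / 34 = -43 / 17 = -2.53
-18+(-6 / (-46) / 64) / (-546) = -4822273 / 267904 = -18.00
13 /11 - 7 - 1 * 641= -7115 /11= -646.82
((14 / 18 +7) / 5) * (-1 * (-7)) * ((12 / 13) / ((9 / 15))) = 1960 / 117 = 16.75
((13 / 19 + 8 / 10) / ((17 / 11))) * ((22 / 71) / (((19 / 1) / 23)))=784806 / 2178635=0.36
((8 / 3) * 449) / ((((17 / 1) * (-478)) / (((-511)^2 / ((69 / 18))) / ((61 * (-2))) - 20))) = 1457315708 / 17101167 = 85.22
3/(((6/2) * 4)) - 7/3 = -25/12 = -2.08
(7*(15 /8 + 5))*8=385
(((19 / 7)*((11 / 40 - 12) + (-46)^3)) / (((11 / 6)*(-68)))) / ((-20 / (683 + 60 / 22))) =-1674190068459 / 23038400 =-72669.55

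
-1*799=-799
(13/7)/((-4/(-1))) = 13/28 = 0.46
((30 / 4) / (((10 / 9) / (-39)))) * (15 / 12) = -5265 / 16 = -329.06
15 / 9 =5 / 3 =1.67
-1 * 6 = -6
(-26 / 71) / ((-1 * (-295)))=-26 / 20945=-0.00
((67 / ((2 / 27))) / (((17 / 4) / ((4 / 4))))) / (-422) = -1809 / 3587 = -0.50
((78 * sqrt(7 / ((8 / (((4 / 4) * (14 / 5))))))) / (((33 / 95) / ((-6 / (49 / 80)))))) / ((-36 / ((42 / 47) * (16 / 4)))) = 79040 * sqrt(5) / 517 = 341.85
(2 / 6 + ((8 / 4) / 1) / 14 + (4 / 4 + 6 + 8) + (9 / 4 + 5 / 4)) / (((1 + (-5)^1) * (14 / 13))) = -10361 / 2352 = -4.41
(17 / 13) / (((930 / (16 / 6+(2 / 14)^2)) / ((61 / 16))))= 81923 / 5687136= 0.01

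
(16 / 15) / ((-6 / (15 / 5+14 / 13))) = -424 / 585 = -0.72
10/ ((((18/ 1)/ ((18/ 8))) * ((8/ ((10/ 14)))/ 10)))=125/ 112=1.12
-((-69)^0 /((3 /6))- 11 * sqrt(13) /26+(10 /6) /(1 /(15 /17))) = -59 /17+11 * sqrt(13) /26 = -1.95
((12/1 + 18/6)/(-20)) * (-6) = 9/2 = 4.50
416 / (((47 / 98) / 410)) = 16714880 / 47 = 355635.74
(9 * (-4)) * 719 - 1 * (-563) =-25321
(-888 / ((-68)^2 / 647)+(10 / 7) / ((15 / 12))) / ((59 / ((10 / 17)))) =-1.23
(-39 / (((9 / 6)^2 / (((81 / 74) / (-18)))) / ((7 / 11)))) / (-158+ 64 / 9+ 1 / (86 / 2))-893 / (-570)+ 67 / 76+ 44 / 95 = 15749588513 / 5417894460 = 2.91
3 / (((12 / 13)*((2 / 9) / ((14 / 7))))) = 29.25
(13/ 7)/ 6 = 13/ 42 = 0.31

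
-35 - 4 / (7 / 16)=-309 / 7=-44.14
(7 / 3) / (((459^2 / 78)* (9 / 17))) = 0.00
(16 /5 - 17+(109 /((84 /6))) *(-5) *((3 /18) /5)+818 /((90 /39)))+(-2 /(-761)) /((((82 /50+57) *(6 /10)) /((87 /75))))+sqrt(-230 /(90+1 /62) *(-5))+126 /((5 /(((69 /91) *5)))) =10 *sqrt(3979253) /5581+88305348309 /203043932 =438.48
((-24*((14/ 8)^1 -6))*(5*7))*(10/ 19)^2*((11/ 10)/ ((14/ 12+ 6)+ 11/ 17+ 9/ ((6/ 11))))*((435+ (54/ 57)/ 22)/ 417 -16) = -19777717890/ 29555431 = -669.17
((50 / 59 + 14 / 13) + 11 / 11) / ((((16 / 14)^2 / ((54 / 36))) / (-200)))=-8243025 / 12272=-671.69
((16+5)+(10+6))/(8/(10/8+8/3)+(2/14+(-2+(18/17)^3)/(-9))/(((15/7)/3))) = 76893363/4923277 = 15.62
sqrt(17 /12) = sqrt(51) /6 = 1.19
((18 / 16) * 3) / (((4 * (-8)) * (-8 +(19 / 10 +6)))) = 135 / 128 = 1.05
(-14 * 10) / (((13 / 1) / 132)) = -18480 / 13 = -1421.54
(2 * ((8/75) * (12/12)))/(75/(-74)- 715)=-1184/3973875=-0.00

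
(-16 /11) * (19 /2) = -152 /11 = -13.82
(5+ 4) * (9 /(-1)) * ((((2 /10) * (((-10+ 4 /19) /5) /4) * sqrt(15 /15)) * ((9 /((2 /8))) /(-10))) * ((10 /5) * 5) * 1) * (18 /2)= -1220346 /475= -2569.15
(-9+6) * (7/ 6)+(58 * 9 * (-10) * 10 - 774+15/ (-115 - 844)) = -101610875/ 1918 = -52977.52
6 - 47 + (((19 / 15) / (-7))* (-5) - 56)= -2018 / 21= -96.10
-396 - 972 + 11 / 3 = -4093 / 3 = -1364.33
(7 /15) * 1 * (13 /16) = 91 /240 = 0.38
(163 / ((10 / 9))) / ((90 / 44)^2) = 39446 / 1125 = 35.06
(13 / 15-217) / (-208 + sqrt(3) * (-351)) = -51872 / 376545 + 29178 * sqrt(3) / 125515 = 0.26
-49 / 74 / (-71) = 49 / 5254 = 0.01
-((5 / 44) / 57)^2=-25 / 6290064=-0.00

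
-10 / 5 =-2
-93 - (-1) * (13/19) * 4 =-1715/19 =-90.26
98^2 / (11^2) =9604 / 121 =79.37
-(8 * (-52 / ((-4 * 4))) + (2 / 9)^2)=-2110 / 81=-26.05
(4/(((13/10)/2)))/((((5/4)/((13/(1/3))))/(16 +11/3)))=3776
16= 16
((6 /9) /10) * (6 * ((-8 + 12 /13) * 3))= -552 /65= -8.49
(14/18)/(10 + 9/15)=0.07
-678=-678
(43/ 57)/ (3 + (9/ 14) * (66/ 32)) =9632/ 55233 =0.17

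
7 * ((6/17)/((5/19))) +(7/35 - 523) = -8728/17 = -513.41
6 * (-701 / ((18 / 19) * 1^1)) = -13319 / 3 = -4439.67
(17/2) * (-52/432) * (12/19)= -221/342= -0.65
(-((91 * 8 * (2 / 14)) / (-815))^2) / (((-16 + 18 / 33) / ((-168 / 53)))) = -9993984 / 2992333625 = -0.00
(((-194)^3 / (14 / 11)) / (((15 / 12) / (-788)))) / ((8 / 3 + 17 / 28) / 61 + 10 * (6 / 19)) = 1760430037377792 / 1563325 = 1126080653.34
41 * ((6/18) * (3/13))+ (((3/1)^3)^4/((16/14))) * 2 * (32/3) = 128963057/13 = 9920235.15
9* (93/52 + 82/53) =82737/2756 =30.02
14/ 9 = 1.56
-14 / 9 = -1.56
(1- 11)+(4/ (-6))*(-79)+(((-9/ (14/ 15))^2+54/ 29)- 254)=-1986329/ 17052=-116.49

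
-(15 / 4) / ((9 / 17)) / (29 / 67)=-5695 / 348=-16.36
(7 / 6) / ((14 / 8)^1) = 2 / 3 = 0.67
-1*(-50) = 50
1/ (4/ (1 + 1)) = 1/ 2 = 0.50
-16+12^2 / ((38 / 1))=-12.21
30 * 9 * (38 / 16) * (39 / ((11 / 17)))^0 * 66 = 84645 / 2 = 42322.50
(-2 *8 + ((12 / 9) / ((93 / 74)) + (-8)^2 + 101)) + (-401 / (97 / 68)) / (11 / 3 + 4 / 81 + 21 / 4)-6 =8860866377 / 78618015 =112.71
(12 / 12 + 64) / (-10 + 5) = -13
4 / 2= 2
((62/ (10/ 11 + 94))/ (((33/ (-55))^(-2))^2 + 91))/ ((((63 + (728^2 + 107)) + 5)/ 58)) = 3069/ 4239151364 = 0.00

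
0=0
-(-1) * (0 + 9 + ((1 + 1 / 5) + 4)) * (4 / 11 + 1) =213 / 11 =19.36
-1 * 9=-9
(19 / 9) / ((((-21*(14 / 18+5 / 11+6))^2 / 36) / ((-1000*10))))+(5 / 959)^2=-32.95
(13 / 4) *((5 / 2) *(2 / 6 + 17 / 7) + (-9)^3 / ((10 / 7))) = -1636.03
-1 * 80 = -80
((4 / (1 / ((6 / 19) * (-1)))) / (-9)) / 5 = 8 / 285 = 0.03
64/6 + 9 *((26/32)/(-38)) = 19105/1824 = 10.47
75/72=25/24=1.04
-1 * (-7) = 7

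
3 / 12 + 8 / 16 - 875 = -3497 / 4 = -874.25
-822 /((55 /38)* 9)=-10412 /165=-63.10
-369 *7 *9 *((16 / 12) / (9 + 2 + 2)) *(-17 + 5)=28611.69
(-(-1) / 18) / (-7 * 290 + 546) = -1 / 26712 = -0.00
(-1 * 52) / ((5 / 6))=-312 / 5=-62.40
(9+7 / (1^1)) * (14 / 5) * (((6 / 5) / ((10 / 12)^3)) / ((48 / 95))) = 114912 / 625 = 183.86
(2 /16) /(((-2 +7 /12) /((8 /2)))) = -6 /17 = -0.35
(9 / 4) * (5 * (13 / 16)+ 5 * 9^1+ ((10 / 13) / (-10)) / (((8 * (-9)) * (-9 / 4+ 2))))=91837 / 832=110.38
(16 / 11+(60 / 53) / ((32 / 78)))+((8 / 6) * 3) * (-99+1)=-904317 / 2332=-387.79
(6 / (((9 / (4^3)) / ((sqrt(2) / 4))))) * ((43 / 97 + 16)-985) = -3006400 * sqrt(2) / 291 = -14610.62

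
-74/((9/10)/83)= -61420/9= -6824.44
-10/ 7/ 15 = -2/ 21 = -0.10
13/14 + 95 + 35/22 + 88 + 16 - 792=-45467/77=-590.48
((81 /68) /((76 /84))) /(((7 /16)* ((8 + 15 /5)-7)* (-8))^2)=243 /36176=0.01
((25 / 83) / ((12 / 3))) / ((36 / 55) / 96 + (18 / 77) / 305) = 46970 / 4731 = 9.93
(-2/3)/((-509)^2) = -2/777243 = -0.00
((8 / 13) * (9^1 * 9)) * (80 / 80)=648 / 13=49.85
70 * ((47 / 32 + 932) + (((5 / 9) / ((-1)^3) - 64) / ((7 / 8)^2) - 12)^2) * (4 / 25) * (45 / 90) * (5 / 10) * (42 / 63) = 1296817967 / 68040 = 19059.64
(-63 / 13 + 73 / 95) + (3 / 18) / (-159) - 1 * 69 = -73.08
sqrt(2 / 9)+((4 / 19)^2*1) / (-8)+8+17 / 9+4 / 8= sqrt(2) / 3+67471 / 6498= 10.85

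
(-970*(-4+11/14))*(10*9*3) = 5892750/7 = 841821.43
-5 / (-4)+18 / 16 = 19 / 8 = 2.38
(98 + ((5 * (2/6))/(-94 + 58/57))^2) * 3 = 330339483/1123600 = 294.00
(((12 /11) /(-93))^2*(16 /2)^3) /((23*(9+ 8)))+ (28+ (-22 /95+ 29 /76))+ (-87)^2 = 6908221001193 /909317420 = 7597.15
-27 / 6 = -9 / 2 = -4.50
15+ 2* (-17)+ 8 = -11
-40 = -40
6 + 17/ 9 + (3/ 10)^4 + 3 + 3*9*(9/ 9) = 3410729/ 90000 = 37.90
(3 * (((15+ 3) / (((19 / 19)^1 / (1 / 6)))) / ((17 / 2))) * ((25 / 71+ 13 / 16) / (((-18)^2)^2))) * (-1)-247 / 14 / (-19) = 27113705 / 29199744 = 0.93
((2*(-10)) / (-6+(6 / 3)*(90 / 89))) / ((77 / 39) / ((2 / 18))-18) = -11570 / 531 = -21.79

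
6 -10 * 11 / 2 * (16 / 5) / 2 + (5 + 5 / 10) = -153 / 2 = -76.50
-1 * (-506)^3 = 129554216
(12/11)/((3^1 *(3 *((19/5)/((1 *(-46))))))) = -920/627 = -1.47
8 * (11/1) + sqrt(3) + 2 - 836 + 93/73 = -54365/73 + sqrt(3) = -742.99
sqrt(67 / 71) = sqrt(4757) / 71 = 0.97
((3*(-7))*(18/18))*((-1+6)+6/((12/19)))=-609/2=-304.50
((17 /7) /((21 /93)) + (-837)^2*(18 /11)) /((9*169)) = 617907655 /819819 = 753.71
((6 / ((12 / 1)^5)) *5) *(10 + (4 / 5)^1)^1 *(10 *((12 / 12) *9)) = 15 / 128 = 0.12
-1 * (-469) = 469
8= 8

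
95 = 95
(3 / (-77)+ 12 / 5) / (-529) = -909 / 203665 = -0.00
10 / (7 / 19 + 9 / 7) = 133 / 22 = 6.05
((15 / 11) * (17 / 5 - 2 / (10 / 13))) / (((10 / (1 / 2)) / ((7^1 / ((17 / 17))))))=21 / 55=0.38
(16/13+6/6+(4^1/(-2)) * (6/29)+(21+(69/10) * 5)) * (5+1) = 129651/377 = 343.90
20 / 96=5 / 24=0.21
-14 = -14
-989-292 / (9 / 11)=-12113 / 9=-1345.89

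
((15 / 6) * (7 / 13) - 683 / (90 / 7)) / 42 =-4327 / 3510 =-1.23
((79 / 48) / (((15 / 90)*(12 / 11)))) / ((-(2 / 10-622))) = 4345 / 298464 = 0.01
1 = 1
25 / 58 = 0.43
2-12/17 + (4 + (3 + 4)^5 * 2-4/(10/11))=2857266/85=33614.89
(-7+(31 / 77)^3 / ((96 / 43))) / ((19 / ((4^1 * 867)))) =-1272.35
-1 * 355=-355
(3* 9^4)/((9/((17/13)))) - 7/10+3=372089/130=2862.22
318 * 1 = 318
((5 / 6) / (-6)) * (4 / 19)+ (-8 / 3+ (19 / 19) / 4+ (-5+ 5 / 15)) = -4865 / 684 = -7.11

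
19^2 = 361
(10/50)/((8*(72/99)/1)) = 11/320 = 0.03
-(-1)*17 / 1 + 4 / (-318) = 16.99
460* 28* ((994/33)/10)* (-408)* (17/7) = -422855552/11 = -38441413.82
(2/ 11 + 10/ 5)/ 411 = 8/ 1507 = 0.01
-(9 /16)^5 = -59049 /1048576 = -0.06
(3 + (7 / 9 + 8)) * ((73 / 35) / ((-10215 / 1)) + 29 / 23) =1098853876 / 74007675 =14.85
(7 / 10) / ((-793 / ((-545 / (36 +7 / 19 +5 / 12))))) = 86982 / 6650891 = 0.01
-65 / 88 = -0.74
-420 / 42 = -10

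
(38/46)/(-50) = -19/1150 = -0.02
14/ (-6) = -7/ 3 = -2.33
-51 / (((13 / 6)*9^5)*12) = -0.00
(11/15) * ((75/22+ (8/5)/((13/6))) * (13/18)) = 659/300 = 2.20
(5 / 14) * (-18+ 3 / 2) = -165 / 28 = -5.89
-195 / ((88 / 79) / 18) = -3151.02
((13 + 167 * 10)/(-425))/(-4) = 99/100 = 0.99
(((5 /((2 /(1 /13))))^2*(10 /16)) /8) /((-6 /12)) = -0.01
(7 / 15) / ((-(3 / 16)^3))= -28672 / 405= -70.80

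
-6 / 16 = -3 / 8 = -0.38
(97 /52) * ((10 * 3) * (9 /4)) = 13095 /104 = 125.91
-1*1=-1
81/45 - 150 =-741/5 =-148.20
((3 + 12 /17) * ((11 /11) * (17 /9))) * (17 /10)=119 /10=11.90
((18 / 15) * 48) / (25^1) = 288 / 125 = 2.30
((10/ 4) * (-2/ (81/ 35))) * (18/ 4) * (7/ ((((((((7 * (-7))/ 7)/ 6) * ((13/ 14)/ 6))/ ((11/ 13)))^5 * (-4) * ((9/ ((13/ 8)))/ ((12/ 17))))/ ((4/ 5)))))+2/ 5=-3534222909523718/ 901382446705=-3920.89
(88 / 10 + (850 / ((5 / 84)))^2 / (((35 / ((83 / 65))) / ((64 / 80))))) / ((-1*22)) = -193431454 / 715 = -270533.50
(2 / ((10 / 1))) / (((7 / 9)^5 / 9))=531441 / 84035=6.32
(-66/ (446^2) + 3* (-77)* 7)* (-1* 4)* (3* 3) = 2894825142/ 49729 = 58212.01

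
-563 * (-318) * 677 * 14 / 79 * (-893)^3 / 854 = -86313466738337226 / 4819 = -17911074234973.49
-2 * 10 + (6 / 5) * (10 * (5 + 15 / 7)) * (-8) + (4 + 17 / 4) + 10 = -19249 / 28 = -687.46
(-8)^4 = 4096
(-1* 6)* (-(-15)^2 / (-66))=-225 / 11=-20.45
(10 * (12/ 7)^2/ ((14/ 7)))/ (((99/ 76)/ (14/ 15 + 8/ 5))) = 28.58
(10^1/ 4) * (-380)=-950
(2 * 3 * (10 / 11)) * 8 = 43.64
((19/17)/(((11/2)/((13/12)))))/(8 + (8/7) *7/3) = 247/11968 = 0.02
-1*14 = -14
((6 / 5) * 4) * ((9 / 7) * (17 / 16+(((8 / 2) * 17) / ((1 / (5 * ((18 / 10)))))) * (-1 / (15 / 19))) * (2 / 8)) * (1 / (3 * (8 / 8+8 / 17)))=-9475443 / 35000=-270.73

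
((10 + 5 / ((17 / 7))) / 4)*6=615 / 34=18.09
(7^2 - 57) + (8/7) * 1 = -48/7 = -6.86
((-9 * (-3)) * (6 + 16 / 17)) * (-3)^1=-9558 / 17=-562.24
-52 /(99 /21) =-11.03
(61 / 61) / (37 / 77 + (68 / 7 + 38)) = 77 / 3711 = 0.02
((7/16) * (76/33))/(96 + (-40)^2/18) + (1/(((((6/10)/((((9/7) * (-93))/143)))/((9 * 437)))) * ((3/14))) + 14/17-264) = -32164095361/1244672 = -25841.42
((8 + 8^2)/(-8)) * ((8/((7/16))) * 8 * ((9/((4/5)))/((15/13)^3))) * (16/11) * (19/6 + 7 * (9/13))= -8652800/77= -112374.03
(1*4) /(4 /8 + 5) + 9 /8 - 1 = 75 /88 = 0.85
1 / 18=0.06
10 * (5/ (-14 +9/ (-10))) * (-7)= 3500/ 149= 23.49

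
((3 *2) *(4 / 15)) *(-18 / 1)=-144 / 5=-28.80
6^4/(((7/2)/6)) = 15552/7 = 2221.71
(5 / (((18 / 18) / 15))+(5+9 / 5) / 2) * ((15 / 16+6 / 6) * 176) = 133672 / 5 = 26734.40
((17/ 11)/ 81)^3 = 4913/ 707347971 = 0.00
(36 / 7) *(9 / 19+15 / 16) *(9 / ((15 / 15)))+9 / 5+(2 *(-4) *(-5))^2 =4434533 / 2660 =1667.12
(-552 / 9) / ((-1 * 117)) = 184 / 351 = 0.52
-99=-99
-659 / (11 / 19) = -12521 / 11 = -1138.27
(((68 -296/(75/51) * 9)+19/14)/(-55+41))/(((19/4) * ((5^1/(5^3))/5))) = 3048785/931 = 3274.74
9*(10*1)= 90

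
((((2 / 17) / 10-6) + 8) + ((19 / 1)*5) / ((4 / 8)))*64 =1044544 / 85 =12288.75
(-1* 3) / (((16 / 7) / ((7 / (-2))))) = 147 / 32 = 4.59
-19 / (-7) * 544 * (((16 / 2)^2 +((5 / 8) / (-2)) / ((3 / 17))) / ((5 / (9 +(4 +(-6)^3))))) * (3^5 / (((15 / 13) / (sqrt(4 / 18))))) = -6547139586 * sqrt(2) / 25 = -370362143.89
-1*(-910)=910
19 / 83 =0.23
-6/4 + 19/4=13/4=3.25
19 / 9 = 2.11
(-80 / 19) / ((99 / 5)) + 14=25934 / 1881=13.79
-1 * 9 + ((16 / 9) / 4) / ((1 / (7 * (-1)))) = -109 / 9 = -12.11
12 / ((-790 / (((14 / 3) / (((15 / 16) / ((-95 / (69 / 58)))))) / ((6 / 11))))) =2715328 / 245295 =11.07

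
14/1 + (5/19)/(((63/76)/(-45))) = -2/7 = -0.29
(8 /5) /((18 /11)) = 44 /45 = 0.98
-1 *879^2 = -772641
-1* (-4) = 4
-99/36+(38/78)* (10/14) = -2623/1092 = -2.40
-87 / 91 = -0.96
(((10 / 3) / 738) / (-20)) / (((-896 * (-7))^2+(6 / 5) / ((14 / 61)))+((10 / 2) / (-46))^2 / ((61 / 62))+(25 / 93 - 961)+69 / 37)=-1295439005 / 225645227603485334082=-0.00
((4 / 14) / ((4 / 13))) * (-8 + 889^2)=10274069 / 14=733862.07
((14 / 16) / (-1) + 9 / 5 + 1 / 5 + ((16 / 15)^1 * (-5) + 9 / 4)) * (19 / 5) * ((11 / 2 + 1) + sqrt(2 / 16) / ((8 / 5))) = -11609 / 240 -893 * sqrt(2) / 768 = -50.02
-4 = -4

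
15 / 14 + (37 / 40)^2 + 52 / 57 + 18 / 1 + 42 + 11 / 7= 41119831 / 638400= 64.41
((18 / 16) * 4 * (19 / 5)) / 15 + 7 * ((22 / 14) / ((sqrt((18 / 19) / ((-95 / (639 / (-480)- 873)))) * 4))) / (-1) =0.21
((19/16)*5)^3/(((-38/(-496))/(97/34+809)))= 38613146625/17408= 2218126.53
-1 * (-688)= 688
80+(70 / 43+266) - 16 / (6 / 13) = 40372 / 129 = 312.96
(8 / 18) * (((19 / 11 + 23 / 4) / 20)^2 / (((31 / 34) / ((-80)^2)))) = 14720776 / 33759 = 436.05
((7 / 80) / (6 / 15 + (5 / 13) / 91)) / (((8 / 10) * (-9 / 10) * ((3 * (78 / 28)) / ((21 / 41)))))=-780325 / 42349392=-0.02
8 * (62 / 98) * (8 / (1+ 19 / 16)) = 31744 / 1715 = 18.51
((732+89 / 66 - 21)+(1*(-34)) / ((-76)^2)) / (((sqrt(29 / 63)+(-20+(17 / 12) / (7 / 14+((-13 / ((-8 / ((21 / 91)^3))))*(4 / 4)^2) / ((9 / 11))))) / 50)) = -154964185215144725 / 75147293768426 - 853164004360475*sqrt(203) / 150294587536852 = -2143.02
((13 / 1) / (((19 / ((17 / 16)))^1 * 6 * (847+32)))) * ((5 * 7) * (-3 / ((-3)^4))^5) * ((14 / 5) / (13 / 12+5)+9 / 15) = -66521 / 186600533268384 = -0.00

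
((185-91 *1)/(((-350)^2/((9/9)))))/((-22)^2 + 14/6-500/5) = 141/70988750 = 0.00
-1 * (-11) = 11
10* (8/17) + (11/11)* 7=11.71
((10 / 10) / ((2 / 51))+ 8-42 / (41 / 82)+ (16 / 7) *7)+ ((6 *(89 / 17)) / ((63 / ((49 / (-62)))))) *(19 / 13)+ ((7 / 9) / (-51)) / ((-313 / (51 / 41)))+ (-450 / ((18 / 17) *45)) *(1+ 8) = -190024846745 / 1582539894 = -120.08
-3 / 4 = -0.75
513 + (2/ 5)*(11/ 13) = 33367/ 65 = 513.34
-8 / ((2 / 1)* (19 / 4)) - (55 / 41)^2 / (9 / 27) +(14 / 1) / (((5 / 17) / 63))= 477896761 / 159695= 2992.56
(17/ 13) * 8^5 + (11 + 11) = 557342/ 13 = 42872.46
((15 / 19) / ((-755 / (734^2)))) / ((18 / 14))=-438.17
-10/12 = -5/6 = -0.83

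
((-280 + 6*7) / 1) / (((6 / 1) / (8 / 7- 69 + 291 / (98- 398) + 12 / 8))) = 801193 / 300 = 2670.64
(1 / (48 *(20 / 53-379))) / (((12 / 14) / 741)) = -91637 / 1926432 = -0.05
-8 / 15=-0.53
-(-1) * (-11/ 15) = -11/ 15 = -0.73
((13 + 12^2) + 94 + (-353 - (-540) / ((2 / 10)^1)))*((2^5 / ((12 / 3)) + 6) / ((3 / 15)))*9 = 1636740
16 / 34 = 8 / 17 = 0.47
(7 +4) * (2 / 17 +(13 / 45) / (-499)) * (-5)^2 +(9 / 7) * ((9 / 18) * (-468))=-143581517 / 534429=-268.66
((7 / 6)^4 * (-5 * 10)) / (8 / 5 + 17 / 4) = -300125 / 18954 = -15.83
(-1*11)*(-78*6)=5148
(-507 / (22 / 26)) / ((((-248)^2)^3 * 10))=-6591 / 25591914144727040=-0.00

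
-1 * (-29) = 29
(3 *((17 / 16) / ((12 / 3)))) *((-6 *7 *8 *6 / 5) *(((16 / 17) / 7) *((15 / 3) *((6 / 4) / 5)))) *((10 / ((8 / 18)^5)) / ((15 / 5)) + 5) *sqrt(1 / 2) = -1635795 *sqrt(2) / 256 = -9036.58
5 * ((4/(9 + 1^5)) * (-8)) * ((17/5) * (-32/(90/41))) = 178432/225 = 793.03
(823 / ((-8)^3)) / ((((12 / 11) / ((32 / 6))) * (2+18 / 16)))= -9053 / 3600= -2.51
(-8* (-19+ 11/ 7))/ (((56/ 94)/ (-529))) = -6066572/ 49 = -123807.59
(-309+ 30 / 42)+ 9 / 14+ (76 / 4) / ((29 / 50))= -111603 / 406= -274.88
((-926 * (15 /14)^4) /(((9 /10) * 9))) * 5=-7234375 /9604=-753.27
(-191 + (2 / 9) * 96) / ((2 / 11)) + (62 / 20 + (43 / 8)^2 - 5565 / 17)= -20049593 / 16320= -1228.53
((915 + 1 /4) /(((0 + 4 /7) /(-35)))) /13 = -896945 /208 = -4312.24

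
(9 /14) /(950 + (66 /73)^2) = 47961 /70936684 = 0.00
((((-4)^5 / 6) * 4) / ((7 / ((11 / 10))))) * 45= -33792 / 7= -4827.43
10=10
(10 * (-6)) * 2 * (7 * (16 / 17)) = -13440 / 17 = -790.59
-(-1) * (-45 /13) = -45 /13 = -3.46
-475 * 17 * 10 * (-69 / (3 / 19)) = 35287750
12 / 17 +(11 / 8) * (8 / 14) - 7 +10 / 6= -2743 / 714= -3.84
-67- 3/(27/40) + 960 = 7997/9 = 888.56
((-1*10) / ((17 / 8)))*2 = -160 / 17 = -9.41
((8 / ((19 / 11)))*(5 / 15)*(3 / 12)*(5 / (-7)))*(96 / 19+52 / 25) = -10648 / 5415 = -1.97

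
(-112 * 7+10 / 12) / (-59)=4699 / 354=13.27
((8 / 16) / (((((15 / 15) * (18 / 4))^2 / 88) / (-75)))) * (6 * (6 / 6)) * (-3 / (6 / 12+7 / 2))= 2200 / 3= 733.33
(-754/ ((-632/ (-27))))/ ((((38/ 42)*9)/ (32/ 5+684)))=-20497113/ 7505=-2731.13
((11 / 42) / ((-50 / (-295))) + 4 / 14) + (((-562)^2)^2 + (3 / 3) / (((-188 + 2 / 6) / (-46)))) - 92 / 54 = 212297782052327483 / 2128140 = 99757432336.37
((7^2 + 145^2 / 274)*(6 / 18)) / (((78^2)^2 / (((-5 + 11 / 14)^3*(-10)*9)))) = 0.01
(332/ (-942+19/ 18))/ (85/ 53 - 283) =158364/ 126299209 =0.00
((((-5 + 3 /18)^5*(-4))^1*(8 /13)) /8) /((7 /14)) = 20511149 /12636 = 1623.23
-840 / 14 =-60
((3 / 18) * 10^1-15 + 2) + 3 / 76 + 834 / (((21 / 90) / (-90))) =-513428425 / 1596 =-321697.01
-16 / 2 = -8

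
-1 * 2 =-2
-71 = -71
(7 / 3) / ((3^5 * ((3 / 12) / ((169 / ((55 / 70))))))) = 66248 / 8019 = 8.26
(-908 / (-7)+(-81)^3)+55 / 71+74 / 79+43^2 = -20788210531 / 39263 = -529460.57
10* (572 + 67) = 6390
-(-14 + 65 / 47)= 593 / 47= 12.62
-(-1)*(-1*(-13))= 13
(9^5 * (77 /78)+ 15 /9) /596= 4546903 /46488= 97.81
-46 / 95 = -0.48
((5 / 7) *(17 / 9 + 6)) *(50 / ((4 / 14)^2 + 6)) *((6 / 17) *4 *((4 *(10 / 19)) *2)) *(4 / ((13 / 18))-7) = -39760000 / 98787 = -402.48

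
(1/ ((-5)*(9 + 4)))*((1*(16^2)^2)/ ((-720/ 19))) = 77824/ 2925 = 26.61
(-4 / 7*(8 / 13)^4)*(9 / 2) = -73728 / 199927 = -0.37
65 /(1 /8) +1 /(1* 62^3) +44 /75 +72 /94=521.35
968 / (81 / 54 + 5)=1936 / 13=148.92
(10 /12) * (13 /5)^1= 13 /6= 2.17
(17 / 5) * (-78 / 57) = -442 / 95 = -4.65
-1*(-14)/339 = 0.04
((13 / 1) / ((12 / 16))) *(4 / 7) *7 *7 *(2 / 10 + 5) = 37856 / 15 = 2523.73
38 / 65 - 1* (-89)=5823 / 65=89.58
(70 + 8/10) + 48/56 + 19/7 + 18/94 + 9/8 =996053/13160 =75.69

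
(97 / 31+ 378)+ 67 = 13892 / 31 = 448.13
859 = 859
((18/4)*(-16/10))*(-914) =32904/5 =6580.80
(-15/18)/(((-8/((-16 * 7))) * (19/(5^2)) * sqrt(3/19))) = -875 * sqrt(57)/171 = -38.63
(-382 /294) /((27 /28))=-764 /567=-1.35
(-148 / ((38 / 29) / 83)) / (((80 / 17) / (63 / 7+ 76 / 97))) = -1436788847 / 73720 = -19489.81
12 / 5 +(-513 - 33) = -2718 / 5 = -543.60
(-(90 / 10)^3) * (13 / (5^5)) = -9477 / 3125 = -3.03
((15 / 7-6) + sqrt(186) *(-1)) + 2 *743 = 10375 / 7-sqrt(186) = 1468.50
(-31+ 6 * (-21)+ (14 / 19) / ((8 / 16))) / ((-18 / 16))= 7880 / 57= 138.25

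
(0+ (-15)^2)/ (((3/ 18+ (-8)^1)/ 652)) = -880200/ 47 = -18727.66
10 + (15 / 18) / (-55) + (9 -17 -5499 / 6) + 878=-1205 / 33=-36.52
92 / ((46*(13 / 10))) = 20 / 13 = 1.54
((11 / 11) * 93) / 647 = 0.14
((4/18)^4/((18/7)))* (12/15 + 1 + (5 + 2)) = 2464/295245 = 0.01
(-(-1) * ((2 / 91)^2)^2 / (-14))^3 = -512 / 110609092182866440454328583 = -0.00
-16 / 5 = -3.20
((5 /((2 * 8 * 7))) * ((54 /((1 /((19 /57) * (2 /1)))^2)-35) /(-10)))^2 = 121 /50176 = 0.00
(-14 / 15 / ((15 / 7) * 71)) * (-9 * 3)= 294 / 1775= 0.17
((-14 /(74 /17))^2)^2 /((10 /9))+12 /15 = 1819798577 /18741610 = 97.10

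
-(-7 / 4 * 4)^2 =-49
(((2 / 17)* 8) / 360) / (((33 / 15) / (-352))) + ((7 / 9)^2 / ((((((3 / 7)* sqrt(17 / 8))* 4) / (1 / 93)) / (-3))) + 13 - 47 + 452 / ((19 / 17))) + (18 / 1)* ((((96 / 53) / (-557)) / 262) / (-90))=20798037345026 / 56210493285 - 343* sqrt(34) / 256122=369.99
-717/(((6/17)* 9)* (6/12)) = -4063/9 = -451.44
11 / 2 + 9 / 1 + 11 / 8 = 127 / 8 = 15.88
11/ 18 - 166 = -2977/ 18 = -165.39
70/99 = 0.71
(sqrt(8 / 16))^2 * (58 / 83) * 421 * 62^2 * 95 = 4458482620 / 83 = 53716658.07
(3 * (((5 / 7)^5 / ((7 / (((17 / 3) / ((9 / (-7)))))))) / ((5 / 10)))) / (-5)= 0.14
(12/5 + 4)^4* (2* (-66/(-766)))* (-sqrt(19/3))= -23068672* sqrt(57)/239375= -727.58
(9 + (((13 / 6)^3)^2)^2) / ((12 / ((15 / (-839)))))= -116588380817525 / 7305281519616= -15.96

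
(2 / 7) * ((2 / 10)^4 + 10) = 1786 / 625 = 2.86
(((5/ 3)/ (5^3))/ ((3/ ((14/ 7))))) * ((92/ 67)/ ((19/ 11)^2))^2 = 247842848/ 131627468025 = 0.00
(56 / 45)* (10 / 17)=112 / 153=0.73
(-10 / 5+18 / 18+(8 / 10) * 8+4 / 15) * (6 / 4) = 17 / 2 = 8.50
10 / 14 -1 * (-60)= 425 / 7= 60.71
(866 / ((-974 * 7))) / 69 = -433 / 235221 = -0.00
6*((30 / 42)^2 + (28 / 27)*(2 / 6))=6794 / 1323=5.14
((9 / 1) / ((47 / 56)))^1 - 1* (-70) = 3794 / 47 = 80.72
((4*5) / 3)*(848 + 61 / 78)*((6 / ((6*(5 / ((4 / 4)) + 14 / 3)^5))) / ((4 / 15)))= 134065125 / 533289874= 0.25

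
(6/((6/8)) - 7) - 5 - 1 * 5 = -9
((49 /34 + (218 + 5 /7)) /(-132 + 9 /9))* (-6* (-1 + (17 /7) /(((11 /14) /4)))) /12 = 6549625 /685916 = 9.55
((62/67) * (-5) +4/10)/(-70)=708/11725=0.06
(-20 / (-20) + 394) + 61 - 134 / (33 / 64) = 6472 / 33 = 196.12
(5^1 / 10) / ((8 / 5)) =0.31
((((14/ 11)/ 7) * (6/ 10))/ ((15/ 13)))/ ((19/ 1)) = 26/ 5225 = 0.00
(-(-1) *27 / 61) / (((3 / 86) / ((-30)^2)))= 696600 / 61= 11419.67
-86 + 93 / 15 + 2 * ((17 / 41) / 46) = -376172 / 4715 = -79.78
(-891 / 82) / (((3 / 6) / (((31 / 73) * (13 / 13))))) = -27621 / 2993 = -9.23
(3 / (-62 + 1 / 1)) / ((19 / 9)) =-27 / 1159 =-0.02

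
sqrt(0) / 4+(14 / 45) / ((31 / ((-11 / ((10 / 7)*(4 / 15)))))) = -539 / 1860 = -0.29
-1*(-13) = 13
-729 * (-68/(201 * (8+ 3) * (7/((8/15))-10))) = 132192/18425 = 7.17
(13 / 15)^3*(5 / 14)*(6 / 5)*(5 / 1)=2197 / 1575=1.39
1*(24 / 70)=12 / 35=0.34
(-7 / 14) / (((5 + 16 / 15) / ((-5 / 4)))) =75 / 728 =0.10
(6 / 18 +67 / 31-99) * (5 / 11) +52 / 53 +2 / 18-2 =-7282778 / 162657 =-44.77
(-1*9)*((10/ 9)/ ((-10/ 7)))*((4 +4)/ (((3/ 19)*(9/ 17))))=18088/ 27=669.93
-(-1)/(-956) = -1/956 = -0.00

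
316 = 316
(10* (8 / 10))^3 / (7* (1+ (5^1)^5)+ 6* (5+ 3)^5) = 256 / 109245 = 0.00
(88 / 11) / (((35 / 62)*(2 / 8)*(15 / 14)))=3968 / 75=52.91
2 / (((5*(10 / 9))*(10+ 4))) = 9 / 350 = 0.03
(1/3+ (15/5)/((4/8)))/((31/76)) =1444/93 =15.53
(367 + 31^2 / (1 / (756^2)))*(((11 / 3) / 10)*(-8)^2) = 193334754976 / 15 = 12888983665.07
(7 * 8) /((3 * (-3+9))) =28 /9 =3.11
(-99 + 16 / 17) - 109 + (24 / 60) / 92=-809583 / 3910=-207.05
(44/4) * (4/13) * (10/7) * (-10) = -4400/91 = -48.35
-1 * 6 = -6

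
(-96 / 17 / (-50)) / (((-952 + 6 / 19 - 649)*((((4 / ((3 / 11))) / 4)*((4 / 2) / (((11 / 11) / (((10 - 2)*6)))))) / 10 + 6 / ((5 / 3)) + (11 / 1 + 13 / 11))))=-2508 / 1812158605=-0.00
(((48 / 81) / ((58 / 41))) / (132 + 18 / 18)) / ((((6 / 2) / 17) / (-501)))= -8.94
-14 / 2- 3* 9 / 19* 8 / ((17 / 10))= -4421 / 323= -13.69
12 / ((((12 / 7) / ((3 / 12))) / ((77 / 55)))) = 49 / 20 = 2.45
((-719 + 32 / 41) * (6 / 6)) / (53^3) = -29447 / 6103957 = -0.00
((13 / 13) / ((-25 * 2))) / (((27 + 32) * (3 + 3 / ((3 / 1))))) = -1 / 11800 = -0.00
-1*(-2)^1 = 2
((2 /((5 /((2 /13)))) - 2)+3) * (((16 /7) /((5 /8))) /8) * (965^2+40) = 205623312 /455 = 451919.37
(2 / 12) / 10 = 1 / 60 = 0.02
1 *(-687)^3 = -324242703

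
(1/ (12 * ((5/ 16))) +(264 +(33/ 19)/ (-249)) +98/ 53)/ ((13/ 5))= 333624529/ 3259659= 102.35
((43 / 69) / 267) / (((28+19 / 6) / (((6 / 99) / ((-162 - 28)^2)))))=0.00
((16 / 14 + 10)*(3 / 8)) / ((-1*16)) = -117 / 448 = -0.26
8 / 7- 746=-5214 / 7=-744.86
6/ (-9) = -2/ 3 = -0.67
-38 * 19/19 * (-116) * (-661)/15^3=-2913688/3375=-863.31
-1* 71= -71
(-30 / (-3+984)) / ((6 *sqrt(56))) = -0.00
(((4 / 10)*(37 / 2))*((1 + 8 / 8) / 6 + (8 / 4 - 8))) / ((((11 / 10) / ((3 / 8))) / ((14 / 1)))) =-4403 / 22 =-200.14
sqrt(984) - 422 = -422+2 * sqrt(246) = -390.63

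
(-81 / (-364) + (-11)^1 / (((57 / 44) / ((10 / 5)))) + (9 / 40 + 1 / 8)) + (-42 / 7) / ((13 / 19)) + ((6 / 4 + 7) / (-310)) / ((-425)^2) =-860355831437 / 34169362500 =-25.18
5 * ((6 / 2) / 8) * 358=2685 / 4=671.25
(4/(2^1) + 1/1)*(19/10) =57/10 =5.70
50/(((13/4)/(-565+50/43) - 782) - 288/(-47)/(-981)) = -1910879000/29886606569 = -0.06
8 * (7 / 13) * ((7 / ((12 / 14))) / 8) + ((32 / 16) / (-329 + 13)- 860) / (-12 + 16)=-5190971 / 24648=-210.60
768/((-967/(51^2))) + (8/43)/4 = -85893490/41581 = -2065.69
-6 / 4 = -3 / 2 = -1.50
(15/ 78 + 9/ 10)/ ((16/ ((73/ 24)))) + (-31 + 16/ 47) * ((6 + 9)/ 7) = -537805193/ 8211840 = -65.49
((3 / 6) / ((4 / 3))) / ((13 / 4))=3 / 26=0.12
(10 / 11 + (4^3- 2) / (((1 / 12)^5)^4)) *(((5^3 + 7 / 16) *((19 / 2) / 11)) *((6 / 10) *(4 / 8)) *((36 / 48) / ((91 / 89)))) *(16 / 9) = 4436804370417394914541183364577 / 440440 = 10073572723679490769551320.00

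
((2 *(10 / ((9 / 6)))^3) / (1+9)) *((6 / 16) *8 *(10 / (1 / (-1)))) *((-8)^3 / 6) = 4096000 / 27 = 151703.70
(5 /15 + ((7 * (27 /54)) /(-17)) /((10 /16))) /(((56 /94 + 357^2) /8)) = 376 /1527483405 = 0.00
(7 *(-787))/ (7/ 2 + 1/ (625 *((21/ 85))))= -28922250/ 18409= -1571.09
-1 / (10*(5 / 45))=-9 / 10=-0.90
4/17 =0.24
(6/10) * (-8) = -24/5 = -4.80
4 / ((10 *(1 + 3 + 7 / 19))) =38 / 415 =0.09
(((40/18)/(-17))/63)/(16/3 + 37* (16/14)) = -0.00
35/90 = 0.39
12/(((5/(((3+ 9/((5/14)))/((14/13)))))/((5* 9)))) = 98982/35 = 2828.06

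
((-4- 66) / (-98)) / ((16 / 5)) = 0.22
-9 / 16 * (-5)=45 / 16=2.81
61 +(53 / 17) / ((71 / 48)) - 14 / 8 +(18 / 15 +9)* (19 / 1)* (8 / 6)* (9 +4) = 82572263 / 24140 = 3420.56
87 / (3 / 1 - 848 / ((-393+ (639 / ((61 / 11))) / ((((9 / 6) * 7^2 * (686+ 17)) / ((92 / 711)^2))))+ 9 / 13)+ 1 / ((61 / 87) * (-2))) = 19.56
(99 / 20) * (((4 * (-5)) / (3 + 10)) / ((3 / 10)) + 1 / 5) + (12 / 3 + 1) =-25213 / 1300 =-19.39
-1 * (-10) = 10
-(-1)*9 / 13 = 9 / 13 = 0.69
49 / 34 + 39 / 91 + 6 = 1873 / 238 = 7.87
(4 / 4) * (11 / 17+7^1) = 130 / 17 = 7.65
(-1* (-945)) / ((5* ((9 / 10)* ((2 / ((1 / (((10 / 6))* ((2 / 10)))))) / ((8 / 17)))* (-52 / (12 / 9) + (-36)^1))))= -168 / 85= -1.98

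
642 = 642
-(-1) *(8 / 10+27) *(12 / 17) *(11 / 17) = 18348 / 1445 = 12.70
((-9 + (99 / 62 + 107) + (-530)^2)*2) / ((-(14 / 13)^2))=-2944313775 / 6076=-484580.94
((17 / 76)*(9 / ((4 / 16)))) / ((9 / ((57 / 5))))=51 / 5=10.20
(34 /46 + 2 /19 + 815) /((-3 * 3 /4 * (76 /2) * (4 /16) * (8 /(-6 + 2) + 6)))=-713048 /74727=-9.54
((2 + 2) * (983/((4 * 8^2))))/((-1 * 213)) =-0.07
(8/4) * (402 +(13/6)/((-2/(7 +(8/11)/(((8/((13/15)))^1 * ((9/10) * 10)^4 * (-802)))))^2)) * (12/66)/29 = 7752843126875416789117/1442775084955886226600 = 5.37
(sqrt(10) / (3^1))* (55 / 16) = 55* sqrt(10) / 48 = 3.62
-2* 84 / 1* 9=-1512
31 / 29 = 1.07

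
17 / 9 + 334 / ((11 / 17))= 51289 / 99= 518.07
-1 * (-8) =8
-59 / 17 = -3.47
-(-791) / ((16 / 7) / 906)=2508261 / 8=313532.62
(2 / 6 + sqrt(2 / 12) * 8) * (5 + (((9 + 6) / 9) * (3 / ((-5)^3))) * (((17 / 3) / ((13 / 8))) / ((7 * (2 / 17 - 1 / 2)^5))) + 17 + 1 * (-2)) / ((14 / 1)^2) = 14215178041 / 372508984575 + 56860712164 * sqrt(6) / 372508984575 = 0.41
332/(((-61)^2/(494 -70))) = 37.83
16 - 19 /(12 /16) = -28 /3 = -9.33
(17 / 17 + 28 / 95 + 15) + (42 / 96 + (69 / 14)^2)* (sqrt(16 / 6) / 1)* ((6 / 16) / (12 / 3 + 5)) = 19387* sqrt(6) / 28224 + 1548 / 95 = 17.98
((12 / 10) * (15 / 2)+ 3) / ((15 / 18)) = 14.40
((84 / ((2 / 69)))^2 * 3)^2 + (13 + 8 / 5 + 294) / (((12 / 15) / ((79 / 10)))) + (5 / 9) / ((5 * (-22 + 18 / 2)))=2970857952166999829 / 4680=634798707727991.42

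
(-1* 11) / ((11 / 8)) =-8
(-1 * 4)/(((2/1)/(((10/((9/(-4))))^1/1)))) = 80/9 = 8.89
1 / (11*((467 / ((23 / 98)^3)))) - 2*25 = -241745153033 / 4834903304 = -50.00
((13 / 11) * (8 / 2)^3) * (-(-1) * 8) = 6656 / 11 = 605.09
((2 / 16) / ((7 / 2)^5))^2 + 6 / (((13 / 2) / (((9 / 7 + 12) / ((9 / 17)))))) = 85065403764 / 3672178237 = 23.16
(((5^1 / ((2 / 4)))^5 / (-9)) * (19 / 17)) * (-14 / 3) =26600000 / 459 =57952.07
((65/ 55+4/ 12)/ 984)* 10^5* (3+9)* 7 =17500000/ 1353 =12934.22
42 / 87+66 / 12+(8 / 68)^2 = 100515 / 16762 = 6.00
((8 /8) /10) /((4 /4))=1 /10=0.10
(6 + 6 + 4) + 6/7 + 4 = 146/7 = 20.86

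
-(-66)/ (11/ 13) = 78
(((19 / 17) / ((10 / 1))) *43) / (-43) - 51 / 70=-100 / 119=-0.84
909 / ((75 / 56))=16968 / 25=678.72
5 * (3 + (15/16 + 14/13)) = 5215/208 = 25.07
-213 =-213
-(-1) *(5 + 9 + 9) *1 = 23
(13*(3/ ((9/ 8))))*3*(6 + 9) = 1560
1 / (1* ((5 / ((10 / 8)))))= 1 / 4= 0.25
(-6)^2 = 36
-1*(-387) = 387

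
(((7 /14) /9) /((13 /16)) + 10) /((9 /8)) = 9424 /1053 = 8.95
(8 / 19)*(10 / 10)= 8 / 19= 0.42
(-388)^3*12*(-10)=7009328640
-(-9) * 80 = 720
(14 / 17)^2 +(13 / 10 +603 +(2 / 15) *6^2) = 1762259 / 2890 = 609.78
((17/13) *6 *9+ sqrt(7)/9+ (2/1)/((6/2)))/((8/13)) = 13 *sqrt(7)/72+ 695/6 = 116.31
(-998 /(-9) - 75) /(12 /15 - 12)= -1615 /504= -3.20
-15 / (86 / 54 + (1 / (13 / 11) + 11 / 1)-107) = 1053 / 6568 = 0.16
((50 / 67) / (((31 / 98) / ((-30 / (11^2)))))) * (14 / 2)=-1029000 / 251317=-4.09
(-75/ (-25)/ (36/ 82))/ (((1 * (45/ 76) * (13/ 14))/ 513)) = 414428/ 65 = 6375.82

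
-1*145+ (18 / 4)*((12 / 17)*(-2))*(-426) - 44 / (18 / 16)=385903 / 153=2522.24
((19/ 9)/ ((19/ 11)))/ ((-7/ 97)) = -1067/ 63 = -16.94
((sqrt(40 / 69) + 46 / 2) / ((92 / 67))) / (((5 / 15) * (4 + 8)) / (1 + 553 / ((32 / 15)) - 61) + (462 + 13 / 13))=142375 * sqrt(690) / 3122954674 + 427125 / 11807012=0.04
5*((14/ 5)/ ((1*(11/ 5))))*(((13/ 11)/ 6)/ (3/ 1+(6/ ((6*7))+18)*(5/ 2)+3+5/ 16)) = 50960/ 2100681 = 0.02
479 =479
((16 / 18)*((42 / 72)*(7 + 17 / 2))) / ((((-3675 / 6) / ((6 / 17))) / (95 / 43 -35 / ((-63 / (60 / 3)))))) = -127844 / 2072385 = -0.06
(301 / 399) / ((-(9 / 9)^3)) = -43 / 57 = -0.75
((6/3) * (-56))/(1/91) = -10192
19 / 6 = 3.17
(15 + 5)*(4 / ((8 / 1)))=10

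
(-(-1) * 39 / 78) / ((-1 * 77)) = -1 / 154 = -0.01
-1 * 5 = -5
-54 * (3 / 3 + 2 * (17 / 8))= -567 / 2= -283.50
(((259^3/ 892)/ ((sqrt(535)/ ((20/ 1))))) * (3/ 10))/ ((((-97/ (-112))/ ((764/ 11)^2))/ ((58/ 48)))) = 2058647775415952 * sqrt(535)/ 1400282785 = 34005032.06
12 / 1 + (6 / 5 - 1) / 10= 601 / 50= 12.02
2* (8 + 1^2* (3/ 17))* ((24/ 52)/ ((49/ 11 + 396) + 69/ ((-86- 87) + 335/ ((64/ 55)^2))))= 1863954972/ 99126419093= 0.02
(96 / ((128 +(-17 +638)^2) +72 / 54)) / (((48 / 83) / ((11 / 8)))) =2739 / 4629244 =0.00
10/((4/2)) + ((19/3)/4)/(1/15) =115/4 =28.75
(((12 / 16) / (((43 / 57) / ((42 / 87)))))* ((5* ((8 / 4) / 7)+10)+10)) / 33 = 4275 / 13717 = 0.31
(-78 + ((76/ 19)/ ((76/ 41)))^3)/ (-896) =0.08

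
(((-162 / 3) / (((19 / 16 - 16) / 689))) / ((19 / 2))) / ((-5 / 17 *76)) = -1686672 / 142595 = -11.83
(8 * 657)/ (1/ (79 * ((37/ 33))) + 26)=15363288/ 76031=202.07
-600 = -600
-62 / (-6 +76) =-31 / 35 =-0.89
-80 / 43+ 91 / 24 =1993 / 1032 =1.93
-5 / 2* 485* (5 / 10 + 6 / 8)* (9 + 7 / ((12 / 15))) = -860875 / 32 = -26902.34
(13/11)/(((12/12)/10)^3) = 13000/11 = 1181.82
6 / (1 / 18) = 108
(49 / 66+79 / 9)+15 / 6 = 12.02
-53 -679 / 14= -203 / 2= -101.50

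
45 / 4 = 11.25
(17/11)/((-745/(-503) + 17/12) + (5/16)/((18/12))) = 68408/137489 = 0.50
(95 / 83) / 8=95 / 664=0.14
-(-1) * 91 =91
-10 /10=-1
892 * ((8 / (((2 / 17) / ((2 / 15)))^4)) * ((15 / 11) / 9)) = 596005856 / 334125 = 1783.78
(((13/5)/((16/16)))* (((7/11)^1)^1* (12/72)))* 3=91/110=0.83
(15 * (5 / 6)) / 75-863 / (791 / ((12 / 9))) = -1.29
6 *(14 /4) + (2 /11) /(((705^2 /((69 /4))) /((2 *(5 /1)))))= 7654208 /364485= 21.00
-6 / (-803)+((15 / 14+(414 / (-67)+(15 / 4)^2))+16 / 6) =210218341 / 18077136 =11.63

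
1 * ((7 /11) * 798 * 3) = 16758 /11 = 1523.45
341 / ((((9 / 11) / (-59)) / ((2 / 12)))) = -4098.31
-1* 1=-1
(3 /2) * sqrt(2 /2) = 3 /2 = 1.50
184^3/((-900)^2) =7.69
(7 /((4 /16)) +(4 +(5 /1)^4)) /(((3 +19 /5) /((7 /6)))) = 7665 /68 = 112.72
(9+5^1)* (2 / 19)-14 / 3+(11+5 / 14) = 8.16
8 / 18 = 4 / 9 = 0.44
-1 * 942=-942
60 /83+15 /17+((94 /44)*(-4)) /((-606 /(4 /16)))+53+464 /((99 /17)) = 7578317831 /56434356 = 134.29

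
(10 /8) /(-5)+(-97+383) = 1143 /4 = 285.75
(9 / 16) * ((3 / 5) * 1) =27 / 80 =0.34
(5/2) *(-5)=-25/2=-12.50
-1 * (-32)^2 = -1024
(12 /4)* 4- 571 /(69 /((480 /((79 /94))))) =-8566036 /1817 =-4714.38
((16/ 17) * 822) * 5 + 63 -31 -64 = 65216/ 17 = 3836.24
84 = 84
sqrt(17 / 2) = sqrt(34) / 2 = 2.92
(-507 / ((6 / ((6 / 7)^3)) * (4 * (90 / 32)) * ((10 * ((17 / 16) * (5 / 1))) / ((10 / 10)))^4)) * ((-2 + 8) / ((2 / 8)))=-797442048 / 55952544921875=-0.00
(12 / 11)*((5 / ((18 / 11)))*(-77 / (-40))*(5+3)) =154 / 3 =51.33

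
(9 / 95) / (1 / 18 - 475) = -162 / 812155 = -0.00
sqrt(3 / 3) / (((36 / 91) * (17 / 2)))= 91 / 306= 0.30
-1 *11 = -11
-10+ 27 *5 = 125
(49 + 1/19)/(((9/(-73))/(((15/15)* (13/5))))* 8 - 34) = -442234/309947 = -1.43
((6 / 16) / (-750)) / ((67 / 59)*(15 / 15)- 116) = 59 / 13554000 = 0.00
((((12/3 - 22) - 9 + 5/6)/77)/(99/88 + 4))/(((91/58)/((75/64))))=-113825/2298296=-0.05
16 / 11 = 1.45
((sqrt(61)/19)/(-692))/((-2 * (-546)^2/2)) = sqrt(61)/3919629168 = 0.00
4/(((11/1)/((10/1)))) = 40/11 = 3.64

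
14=14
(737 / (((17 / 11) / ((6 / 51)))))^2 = 3147.64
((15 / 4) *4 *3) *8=360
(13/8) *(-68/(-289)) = 13/34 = 0.38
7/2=3.50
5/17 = 0.29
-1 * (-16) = 16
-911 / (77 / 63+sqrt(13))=90189 / 932 - 73791 * sqrt(13) / 932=-188.70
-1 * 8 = -8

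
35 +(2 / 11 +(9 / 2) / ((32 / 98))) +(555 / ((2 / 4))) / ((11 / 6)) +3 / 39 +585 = 5671927 / 4576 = 1239.49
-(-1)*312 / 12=26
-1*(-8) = 8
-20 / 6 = -10 / 3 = -3.33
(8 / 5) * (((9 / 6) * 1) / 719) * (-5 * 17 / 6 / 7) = -0.01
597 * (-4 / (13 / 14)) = -33432 / 13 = -2571.69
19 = 19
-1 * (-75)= 75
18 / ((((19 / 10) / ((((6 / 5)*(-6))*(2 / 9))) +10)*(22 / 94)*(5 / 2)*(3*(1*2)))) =32 / 55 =0.58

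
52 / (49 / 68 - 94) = -3536 / 6343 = -0.56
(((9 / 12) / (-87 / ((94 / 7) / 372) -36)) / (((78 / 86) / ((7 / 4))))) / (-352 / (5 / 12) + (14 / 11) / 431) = 335354635 / 478878239616192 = 0.00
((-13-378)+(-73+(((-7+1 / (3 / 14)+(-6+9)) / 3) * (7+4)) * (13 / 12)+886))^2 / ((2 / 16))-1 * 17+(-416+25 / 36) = 4205385485 / 2916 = 1442176.09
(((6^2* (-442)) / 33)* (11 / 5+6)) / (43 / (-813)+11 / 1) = -44199558 / 122375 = -361.18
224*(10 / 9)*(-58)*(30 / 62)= -649600 / 93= -6984.95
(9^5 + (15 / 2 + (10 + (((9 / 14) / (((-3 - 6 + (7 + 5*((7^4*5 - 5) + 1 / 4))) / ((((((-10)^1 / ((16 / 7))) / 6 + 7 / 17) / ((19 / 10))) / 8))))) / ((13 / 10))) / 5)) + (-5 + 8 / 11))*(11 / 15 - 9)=-108246687450470027 / 221704428660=-488247.75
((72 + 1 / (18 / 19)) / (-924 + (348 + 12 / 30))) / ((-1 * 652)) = 6575 / 33776208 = 0.00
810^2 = 656100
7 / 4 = 1.75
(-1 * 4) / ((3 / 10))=-40 / 3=-13.33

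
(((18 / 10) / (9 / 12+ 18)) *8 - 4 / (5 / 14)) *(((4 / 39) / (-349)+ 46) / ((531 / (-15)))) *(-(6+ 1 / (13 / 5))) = -67764271664 / 782972775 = -86.55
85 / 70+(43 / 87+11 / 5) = 23803 / 6090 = 3.91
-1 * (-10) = 10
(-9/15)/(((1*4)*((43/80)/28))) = -336/43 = -7.81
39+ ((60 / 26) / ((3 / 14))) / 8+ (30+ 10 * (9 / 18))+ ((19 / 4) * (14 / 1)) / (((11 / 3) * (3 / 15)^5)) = 8115462 / 143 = 56751.48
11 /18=0.61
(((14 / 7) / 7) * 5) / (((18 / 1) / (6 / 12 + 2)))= 25 / 126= 0.20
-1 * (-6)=6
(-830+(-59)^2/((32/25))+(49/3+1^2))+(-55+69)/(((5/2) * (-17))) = 15557327/8160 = 1906.54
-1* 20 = -20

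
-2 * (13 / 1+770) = -1566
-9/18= -1/2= -0.50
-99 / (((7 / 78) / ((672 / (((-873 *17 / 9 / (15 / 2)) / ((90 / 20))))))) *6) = 4169880 / 1649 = 2528.73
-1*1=-1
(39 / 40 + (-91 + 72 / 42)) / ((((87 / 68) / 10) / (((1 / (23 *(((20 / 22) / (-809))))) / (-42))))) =-3740774741 / 5882940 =-635.87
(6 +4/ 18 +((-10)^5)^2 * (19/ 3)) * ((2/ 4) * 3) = 95000000009.33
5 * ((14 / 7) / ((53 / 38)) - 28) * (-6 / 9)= 14080 / 159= 88.55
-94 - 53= -147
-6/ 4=-3/ 2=-1.50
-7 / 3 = -2.33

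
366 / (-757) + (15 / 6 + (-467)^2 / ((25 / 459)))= 151555792739 / 37850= 4004116.06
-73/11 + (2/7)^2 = -3533/539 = -6.55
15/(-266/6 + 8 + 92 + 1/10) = 450/1673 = 0.27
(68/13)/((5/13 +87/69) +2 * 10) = 391/1618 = 0.24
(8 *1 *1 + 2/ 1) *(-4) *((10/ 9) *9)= -400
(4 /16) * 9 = 9 /4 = 2.25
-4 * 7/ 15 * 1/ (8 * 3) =-7/ 90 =-0.08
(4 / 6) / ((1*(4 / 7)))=7 / 6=1.17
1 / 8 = 0.12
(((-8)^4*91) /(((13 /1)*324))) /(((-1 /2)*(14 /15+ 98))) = -2560 /1431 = -1.79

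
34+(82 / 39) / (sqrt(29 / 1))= 82* sqrt(29) / 1131+34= 34.39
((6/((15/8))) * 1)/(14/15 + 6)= 6/13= 0.46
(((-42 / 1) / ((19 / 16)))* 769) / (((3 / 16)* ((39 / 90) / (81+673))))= -4795607040 / 19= -252400370.53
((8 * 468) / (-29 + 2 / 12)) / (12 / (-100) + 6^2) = -14400 / 3979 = -3.62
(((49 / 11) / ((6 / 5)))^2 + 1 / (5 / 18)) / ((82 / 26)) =4920929 / 892980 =5.51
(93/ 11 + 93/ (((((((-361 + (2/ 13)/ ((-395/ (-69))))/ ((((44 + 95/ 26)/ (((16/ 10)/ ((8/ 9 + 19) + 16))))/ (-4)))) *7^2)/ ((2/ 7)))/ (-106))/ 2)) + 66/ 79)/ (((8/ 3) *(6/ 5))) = -239358824106365/ 10102785773696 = -23.69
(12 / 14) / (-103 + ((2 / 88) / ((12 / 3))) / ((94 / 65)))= -0.01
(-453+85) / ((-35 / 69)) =25392 / 35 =725.49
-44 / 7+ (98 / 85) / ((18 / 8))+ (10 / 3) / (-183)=-1891826 / 326655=-5.79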